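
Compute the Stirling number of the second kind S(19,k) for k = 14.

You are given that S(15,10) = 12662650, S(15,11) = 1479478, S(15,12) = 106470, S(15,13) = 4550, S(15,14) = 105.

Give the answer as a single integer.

243577530

i=16: T(16,11)=12662650+11·1479478=28936908 | T(16,12)=1479478+12·106470=2757118 | T(16,13)=106470+13·4550=165620 | T(16,14)=4550+14·105=6020
i=17: T(17,12)=28936908+12·2757118=62022324 | T(17,13)=2757118+13·165620=4910178 | T(17,14)=165620+14·6020=249900
i=18: T(18,13)=62022324+13·4910178=125854638 | T(18,14)=4910178+14·249900=8408778
i=19: T(19,14)=125854638+14·8408778=243577530
Read S(19,14) = 243577530.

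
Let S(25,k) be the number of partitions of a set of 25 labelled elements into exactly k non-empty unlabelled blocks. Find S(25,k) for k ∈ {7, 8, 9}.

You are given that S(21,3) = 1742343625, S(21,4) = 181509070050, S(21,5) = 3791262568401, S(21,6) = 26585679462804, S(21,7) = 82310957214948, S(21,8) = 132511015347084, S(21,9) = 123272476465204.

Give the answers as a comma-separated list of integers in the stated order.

227832482998716310, 690223721118368580, 1167921451092973005

r22: T_22,4=4×181509070050+1742343625=727778623825; T_22,5=5×3791262568401+181509070050=19137821912055; T_22,6=6×26585679462804+3791262568401=163305339345225; T_22,7=7×82310957214948+26585679462804=602762379967440; T_22,8=8×132511015347084+82310957214948=1142399079991620; T_22,9=9×123272476465204+132511015347084=1241963303533920
r23: T_23,5=5×19137821912055+727778623825=96416888184100; T_23,6=6×163305339345225+19137821912055=998969857983405; T_23,7=7×602762379967440+163305339345225=4382641999117305; T_23,8=8×1142399079991620+602762379967440=9741955019900400; T_23,9=9×1241963303533920+1142399079991620=12320068811796900
r24: T_24,6=6×998969857983405+96416888184100=6090236036084530; T_24,7=7×4382641999117305+998969857983405=31677463851804540; T_24,8=8×9741955019900400+4382641999117305=82318282158320505; T_24,9=9×12320068811796900+9741955019900400=120622574326072500
r25: T_25,7=7×31677463851804540+6090236036084530=227832482998716310; T_25,8=8×82318282158320505+31677463851804540=690223721118368580; T_25,9=9×120622574326072500+82318282158320505=1167921451092973005
Read S(25,7) = 227832482998716310, S(25,8) = 690223721118368580, S(25,9) = 1167921451092973005.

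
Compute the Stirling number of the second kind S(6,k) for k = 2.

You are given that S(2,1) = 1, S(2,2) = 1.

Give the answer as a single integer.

r3: T_3,1=1×1+0=1; T_3,2=2×1+1=3
r4: T_4,1=1×1+0=1; T_4,2=2×3+1=7
r5: T_5,1=1×1+0=1; T_5,2=2×7+1=15
r6: T_6,2=2×15+1=31
Read S(6,2) = 31.

31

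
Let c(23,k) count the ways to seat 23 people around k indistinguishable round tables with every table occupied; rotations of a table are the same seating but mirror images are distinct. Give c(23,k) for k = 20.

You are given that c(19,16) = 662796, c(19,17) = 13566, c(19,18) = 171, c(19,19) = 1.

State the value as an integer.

i=20: T(20,17)=662796+19·13566=920550 | T(20,18)=13566+19·171=16815 | T(20,19)=171+19·1=190 | T(20,20)=1+19·0=1
i=21: T(21,18)=920550+20·16815=1256850 | T(21,19)=16815+20·190=20615 | T(21,20)=190+20·1=210
i=22: T(22,19)=1256850+21·20615=1689765 | T(22,20)=20615+21·210=25025
i=23: T(23,20)=1689765+22·25025=2240315
Read c(23,20) = 2240315.

2240315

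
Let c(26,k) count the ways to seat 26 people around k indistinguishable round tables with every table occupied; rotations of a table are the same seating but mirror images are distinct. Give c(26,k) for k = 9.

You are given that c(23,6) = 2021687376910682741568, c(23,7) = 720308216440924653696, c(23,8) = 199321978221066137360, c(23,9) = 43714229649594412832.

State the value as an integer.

1001369304512841374110000

r24: T_24,7=23×720308216440924653696+2021687376910682741568=18588776355051949776576; T_24,8=23×199321978221066137360+720308216440924653696=5304713715525445812976; T_24,9=23×43714229649594412832+199321978221066137360=1204749260161737632496
r25: T_25,8=24×5304713715525445812976+18588776355051949776576=145901905527662649288000; T_25,9=24×1204749260161737632496+5304713715525445812976=34218695959407148992880
r26: T_26,9=25×34218695959407148992880+145901905527662649288000=1001369304512841374110000
Read c(26,9) = 1001369304512841374110000.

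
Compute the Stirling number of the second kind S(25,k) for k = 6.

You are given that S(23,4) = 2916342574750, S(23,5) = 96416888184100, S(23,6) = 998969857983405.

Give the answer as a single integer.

row 24: T[24][5]=5·96416888184100+2916342574750=485000783495250  T[24][6]=6·998969857983405+96416888184100=6090236036084530
row 25: T[25][6]=6·6090236036084530+485000783495250=37026417000002430
Read S(25,6) = 37026417000002430.

37026417000002430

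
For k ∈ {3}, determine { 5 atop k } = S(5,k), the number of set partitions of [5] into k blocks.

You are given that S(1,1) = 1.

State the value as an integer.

row 2: T[2][1]=1·1+0=1  T[2][2]=2·0+1=1
row 3: T[3][1]=1·1+0=1  T[3][2]=2·1+1=3  T[3][3]=3·0+1=1
row 4: T[4][2]=2·3+1=7  T[4][3]=3·1+3=6
row 5: T[5][3]=3·6+7=25
Read S(5,3) = 25.

25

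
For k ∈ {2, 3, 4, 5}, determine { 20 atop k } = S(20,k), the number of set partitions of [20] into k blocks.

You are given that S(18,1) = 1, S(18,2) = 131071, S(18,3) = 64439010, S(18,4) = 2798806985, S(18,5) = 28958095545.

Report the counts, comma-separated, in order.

i=19: T(19,1)=0+1·1=1 | T(19,2)=1+2·131071=262143 | T(19,3)=131071+3·64439010=193448101 | T(19,4)=64439010+4·2798806985=11259666950 | T(19,5)=2798806985+5·28958095545=147589284710
i=20: T(20,2)=1+2·262143=524287 | T(20,3)=262143+3·193448101=580606446 | T(20,4)=193448101+4·11259666950=45232115901 | T(20,5)=11259666950+5·147589284710=749206090500
Read S(20,2) = 524287, S(20,3) = 580606446, S(20,4) = 45232115901, S(20,5) = 749206090500.

524287, 580606446, 45232115901, 749206090500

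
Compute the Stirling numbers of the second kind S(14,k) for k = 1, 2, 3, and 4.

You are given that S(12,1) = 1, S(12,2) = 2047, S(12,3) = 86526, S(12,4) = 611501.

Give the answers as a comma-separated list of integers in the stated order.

@13  (13,1):1·1+0→1, (13,2):2047·2+1→4095, (13,3):86526·3+2047→261625, (13,4):611501·4+86526→2532530
@14  (14,1):1·1+0→1, (14,2):4095·2+1→8191, (14,3):261625·3+4095→788970, (14,4):2532530·4+261625→10391745
Read S(14,1) = 1, S(14,2) = 8191, S(14,3) = 788970, S(14,4) = 10391745.

1, 8191, 788970, 10391745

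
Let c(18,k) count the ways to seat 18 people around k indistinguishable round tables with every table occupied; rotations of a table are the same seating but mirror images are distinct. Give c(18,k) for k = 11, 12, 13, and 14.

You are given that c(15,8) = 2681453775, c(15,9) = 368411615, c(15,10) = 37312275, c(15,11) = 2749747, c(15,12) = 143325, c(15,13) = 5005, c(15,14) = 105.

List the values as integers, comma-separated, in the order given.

@16  (16,9):368411615·15+2681453775→8207628000, (16,10):37312275·15+368411615→928095740, (16,11):2749747·15+37312275→78558480, (16,12):143325·15+2749747→4899622, (16,13):5005·15+143325→218400, (16,14):105·15+5005→6580
@17  (17,10):928095740·16+8207628000→23057159840, (17,11):78558480·16+928095740→2185031420, (17,12):4899622·16+78558480→156952432, (17,13):218400·16+4899622→8394022, (17,14):6580·16+218400→323680
@18  (18,11):2185031420·17+23057159840→60202693980, (18,12):156952432·17+2185031420→4853222764, (18,13):8394022·17+156952432→299650806, (18,14):323680·17+8394022→13896582
Read c(18,11) = 60202693980, c(18,12) = 4853222764, c(18,13) = 299650806, c(18,14) = 13896582.

60202693980, 4853222764, 299650806, 13896582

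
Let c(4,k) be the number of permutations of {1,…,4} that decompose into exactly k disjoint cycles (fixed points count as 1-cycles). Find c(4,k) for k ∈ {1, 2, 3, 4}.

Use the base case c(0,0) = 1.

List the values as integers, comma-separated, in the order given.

i=1: T(1,1)=1+0·0=1
i=2: T(2,1)=0+1·1=1 | T(2,2)=1+1·0=1
i=3: T(3,1)=0+2·1=2 | T(3,2)=1+2·1=3 | T(3,3)=1+2·0=1
i=4: T(4,1)=0+3·2=6 | T(4,2)=2+3·3=11 | T(4,3)=3+3·1=6 | T(4,4)=1+3·0=1
Read c(4,1) = 6, c(4,2) = 11, c(4,3) = 6, c(4,4) = 1.

6, 11, 6, 1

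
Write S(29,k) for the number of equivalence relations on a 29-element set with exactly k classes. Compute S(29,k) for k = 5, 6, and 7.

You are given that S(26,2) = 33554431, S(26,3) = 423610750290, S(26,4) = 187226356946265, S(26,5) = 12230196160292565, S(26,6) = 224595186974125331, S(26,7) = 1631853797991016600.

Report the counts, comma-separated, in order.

1540200411172850701, 49628317055962639176, 588469772213874823272

row 27: T[27][3]=3·423610750290+33554431=1270865805301  T[27][4]=4·187226356946265+423610750290=749329038535350  T[27][5]=5·12230196160292565+187226356946265=61338207158409090  T[27][6]=6·224595186974125331+12230196160292565=1359801318005044551  T[27][7]=7·1631853797991016600+224595186974125331=11647571772911241531
row 28: T[28][4]=4·749329038535350+1270865805301=2998587019946701  T[28][5]=5·61338207158409090+749329038535350=307440364830580800  T[28][6]=6·1359801318005044551+61338207158409090=8220146115188676396  T[28][7]=7·11647571772911241531+1359801318005044551=82892803728383735268
row 29: T[29][5]=5·307440364830580800+2998587019946701=1540200411172850701  T[29][6]=6·8220146115188676396+307440364830580800=49628317055962639176  T[29][7]=7·82892803728383735268+8220146115188676396=588469772213874823272
Read S(29,5) = 1540200411172850701, S(29,6) = 49628317055962639176, S(29,7) = 588469772213874823272.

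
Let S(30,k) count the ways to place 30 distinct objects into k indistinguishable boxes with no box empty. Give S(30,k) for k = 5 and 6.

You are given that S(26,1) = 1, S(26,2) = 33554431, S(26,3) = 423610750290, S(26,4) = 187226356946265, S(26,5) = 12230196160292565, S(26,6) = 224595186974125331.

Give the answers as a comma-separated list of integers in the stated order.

7713000216608565075, 299310102746948685757

[27] T[27,2]:2*33554431+1=67108863 · T[27,3]:3*423610750290+33554431=1270865805301 · T[27,4]:4*187226356946265+423610750290=749329038535350 · T[27,5]:5*12230196160292565+187226356946265=61338207158409090 · T[27,6]:6*224595186974125331+12230196160292565=1359801318005044551
[28] T[28,3]:3*1270865805301+67108863=3812664524766 · T[28,4]:4*749329038535350+1270865805301=2998587019946701 · T[28,5]:5*61338207158409090+749329038535350=307440364830580800 · T[28,6]:6*1359801318005044551+61338207158409090=8220146115188676396
[29] T[29,4]:4*2998587019946701+3812664524766=11998160744311570 · T[29,5]:5*307440364830580800+2998587019946701=1540200411172850701 · T[29,6]:6*8220146115188676396+307440364830580800=49628317055962639176
[30] T[30,5]:5*1540200411172850701+11998160744311570=7713000216608565075 · T[30,6]:6*49628317055962639176+1540200411172850701=299310102746948685757
Read S(30,5) = 7713000216608565075, S(30,6) = 299310102746948685757.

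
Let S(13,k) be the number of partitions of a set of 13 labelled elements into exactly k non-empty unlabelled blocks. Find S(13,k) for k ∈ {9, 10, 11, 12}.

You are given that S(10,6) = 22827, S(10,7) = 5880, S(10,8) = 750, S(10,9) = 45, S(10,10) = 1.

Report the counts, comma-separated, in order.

i=11: T(11,7)=22827+7·5880=63987 | T(11,8)=5880+8·750=11880 | T(11,9)=750+9·45=1155 | T(11,10)=45+10·1=55 | T(11,11)=1+11·0=1
i=12: T(12,8)=63987+8·11880=159027 | T(12,9)=11880+9·1155=22275 | T(12,10)=1155+10·55=1705 | T(12,11)=55+11·1=66 | T(12,12)=1+12·0=1
i=13: T(13,9)=159027+9·22275=359502 | T(13,10)=22275+10·1705=39325 | T(13,11)=1705+11·66=2431 | T(13,12)=66+12·1=78
Read S(13,9) = 359502, S(13,10) = 39325, S(13,11) = 2431, S(13,12) = 78.

359502, 39325, 2431, 78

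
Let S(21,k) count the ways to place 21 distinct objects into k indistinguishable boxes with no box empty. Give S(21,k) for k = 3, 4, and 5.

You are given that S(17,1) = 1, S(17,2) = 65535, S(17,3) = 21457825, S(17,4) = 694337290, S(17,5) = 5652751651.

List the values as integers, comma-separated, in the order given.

1742343625, 181509070050, 3791262568401

i=18: T(18,1)=0+1·1=1 | T(18,2)=1+2·65535=131071 | T(18,3)=65535+3·21457825=64439010 | T(18,4)=21457825+4·694337290=2798806985 | T(18,5)=694337290+5·5652751651=28958095545
i=19: T(19,1)=0+1·1=1 | T(19,2)=1+2·131071=262143 | T(19,3)=131071+3·64439010=193448101 | T(19,4)=64439010+4·2798806985=11259666950 | T(19,5)=2798806985+5·28958095545=147589284710
i=20: T(20,2)=1+2·262143=524287 | T(20,3)=262143+3·193448101=580606446 | T(20,4)=193448101+4·11259666950=45232115901 | T(20,5)=11259666950+5·147589284710=749206090500
i=21: T(21,3)=524287+3·580606446=1742343625 | T(21,4)=580606446+4·45232115901=181509070050 | T(21,5)=45232115901+5·749206090500=3791262568401
Read S(21,3) = 1742343625, S(21,4) = 181509070050, S(21,5) = 3791262568401.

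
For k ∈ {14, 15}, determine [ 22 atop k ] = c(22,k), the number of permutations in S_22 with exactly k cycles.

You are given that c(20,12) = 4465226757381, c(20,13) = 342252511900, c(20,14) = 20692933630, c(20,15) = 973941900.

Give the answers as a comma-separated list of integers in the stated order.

r21: T_21,13=20×342252511900+4465226757381=11310276995381; T_21,14=20×20692933630+342252511900=756111184500; T_21,15=20×973941900+20692933630=40171771630
r22: T_22,14=21×756111184500+11310276995381=27188611869881; T_22,15=21×40171771630+756111184500=1599718388730
Read c(22,14) = 27188611869881, c(22,15) = 1599718388730.

27188611869881, 1599718388730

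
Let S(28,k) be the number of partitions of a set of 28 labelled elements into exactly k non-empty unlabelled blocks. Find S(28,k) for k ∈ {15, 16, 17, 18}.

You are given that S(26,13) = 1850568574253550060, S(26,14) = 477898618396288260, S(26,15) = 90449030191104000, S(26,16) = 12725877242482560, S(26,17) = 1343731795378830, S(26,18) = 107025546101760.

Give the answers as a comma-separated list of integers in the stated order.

36060660300744309600, 6539643128396047620, 898741468057510350, 94432767017711850

row 27: T[27][14]=14·477898618396288260+1850568574253550060=8541149231801585700  T[27][15]=15·90449030191104000+477898618396288260=1834634071262848260  T[27][16]=16·12725877242482560+90449030191104000=294063066070824960  T[27][17]=17·1343731795378830+12725877242482560=35569317763922670  T[27][18]=18·107025546101760+1343731795378830=3270191625210510
row 28: T[28][15]=15·1834634071262848260+8541149231801585700=36060660300744309600  T[28][16]=16·294063066070824960+1834634071262848260=6539643128396047620  T[28][17]=17·35569317763922670+294063066070824960=898741468057510350  T[28][18]=18·3270191625210510+35569317763922670=94432767017711850
Read S(28,15) = 36060660300744309600, S(28,16) = 6539643128396047620, S(28,17) = 898741468057510350, S(28,18) = 94432767017711850.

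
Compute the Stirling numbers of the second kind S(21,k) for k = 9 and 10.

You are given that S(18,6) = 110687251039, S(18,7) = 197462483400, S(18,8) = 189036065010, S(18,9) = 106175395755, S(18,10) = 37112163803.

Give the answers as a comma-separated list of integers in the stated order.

@19  (19,7):197462483400·7+110687251039→1492924634839, (19,8):189036065010·8+197462483400→1709751003480, (19,9):106175395755·9+189036065010→1144614626805, (19,10):37112163803·10+106175395755→477297033785
@20  (20,8):1709751003480·8+1492924634839→15170932662679, (20,9):1144614626805·9+1709751003480→12011282644725, (20,10):477297033785·10+1144614626805→5917584964655
@21  (21,9):12011282644725·9+15170932662679→123272476465204, (21,10):5917584964655·10+12011282644725→71187132291275
Read S(21,9) = 123272476465204, S(21,10) = 71187132291275.

123272476465204, 71187132291275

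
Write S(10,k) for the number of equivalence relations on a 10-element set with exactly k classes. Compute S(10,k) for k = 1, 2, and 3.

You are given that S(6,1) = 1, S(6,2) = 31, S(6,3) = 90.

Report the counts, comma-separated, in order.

1, 511, 9330

[7] T[7,1]:1*1+0=1 · T[7,2]:2*31+1=63 · T[7,3]:3*90+31=301
[8] T[8,1]:1*1+0=1 · T[8,2]:2*63+1=127 · T[8,3]:3*301+63=966
[9] T[9,1]:1*1+0=1 · T[9,2]:2*127+1=255 · T[9,3]:3*966+127=3025
[10] T[10,1]:1*1+0=1 · T[10,2]:2*255+1=511 · T[10,3]:3*3025+255=9330
Read S(10,1) = 1, S(10,2) = 511, S(10,3) = 9330.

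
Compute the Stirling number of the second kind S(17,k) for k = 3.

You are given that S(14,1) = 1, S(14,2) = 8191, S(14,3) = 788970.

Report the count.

21457825

[15] T[15,1]:1*1+0=1 · T[15,2]:2*8191+1=16383 · T[15,3]:3*788970+8191=2375101
[16] T[16,2]:2*16383+1=32767 · T[16,3]:3*2375101+16383=7141686
[17] T[17,3]:3*7141686+32767=21457825
Read S(17,3) = 21457825.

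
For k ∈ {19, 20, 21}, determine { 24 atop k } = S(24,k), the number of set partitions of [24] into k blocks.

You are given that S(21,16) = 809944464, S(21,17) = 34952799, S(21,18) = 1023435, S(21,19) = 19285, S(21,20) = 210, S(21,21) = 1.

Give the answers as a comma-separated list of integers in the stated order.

row 22: T[22][17]=17·34952799+809944464=1404142047  T[22][18]=18·1023435+34952799=53374629  T[22][19]=19·19285+1023435=1389850  T[22][20]=20·210+19285=23485  T[22][21]=21·1+210=231
row 23: T[23][18]=18·53374629+1404142047=2364885369  T[23][19]=19·1389850+53374629=79781779  T[23][20]=20·23485+1389850=1859550  T[23][21]=21·231+23485=28336
row 24: T[24][19]=19·79781779+2364885369=3880739170  T[24][20]=20·1859550+79781779=116972779  T[24][21]=21·28336+1859550=2454606
Read S(24,19) = 3880739170, S(24,20) = 116972779, S(24,21) = 2454606.

3880739170, 116972779, 2454606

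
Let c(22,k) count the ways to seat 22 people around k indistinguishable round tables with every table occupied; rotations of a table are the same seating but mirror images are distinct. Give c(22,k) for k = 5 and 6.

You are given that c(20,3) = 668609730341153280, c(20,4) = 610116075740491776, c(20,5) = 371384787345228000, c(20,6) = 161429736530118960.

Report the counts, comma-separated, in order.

181664979520697076096, 83637381699544802976

row 21: T[21][4]=20·610116075740491776+668609730341153280=12870931245150988800  T[21][5]=20·371384787345228000+610116075740491776=8037811822645051776  T[21][6]=20·161429736530118960+371384787345228000=3599979517947607200
row 22: T[22][5]=21·8037811822645051776+12870931245150988800=181664979520697076096  T[22][6]=21·3599979517947607200+8037811822645051776=83637381699544802976
Read c(22,5) = 181664979520697076096, c(22,6) = 83637381699544802976.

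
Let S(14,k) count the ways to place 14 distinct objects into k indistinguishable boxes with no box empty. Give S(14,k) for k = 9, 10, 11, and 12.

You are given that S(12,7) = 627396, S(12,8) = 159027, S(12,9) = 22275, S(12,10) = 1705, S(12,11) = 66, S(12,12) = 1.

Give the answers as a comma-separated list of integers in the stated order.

[13] T[13,8]:8*159027+627396=1899612 · T[13,9]:9*22275+159027=359502 · T[13,10]:10*1705+22275=39325 · T[13,11]:11*66+1705=2431 · T[13,12]:12*1+66=78
[14] T[14,9]:9*359502+1899612=5135130 · T[14,10]:10*39325+359502=752752 · T[14,11]:11*2431+39325=66066 · T[14,12]:12*78+2431=3367
Read S(14,9) = 5135130, S(14,10) = 752752, S(14,11) = 66066, S(14,12) = 3367.

5135130, 752752, 66066, 3367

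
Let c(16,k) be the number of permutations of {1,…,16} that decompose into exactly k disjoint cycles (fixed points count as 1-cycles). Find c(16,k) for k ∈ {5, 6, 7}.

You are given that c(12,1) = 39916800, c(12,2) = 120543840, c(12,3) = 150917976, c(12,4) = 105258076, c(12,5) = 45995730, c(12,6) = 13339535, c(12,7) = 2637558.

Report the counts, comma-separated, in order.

2706813345600, 1009672107080, 272803210680

@13  (13,2):120543840·12+39916800→1486442880, (13,3):150917976·12+120543840→1931559552, (13,4):105258076·12+150917976→1414014888, (13,5):45995730·12+105258076→657206836, (13,6):13339535·12+45995730→206070150, (13,7):2637558·12+13339535→44990231
@14  (14,3):1931559552·13+1486442880→26596717056, (14,4):1414014888·13+1931559552→20313753096, (14,5):657206836·13+1414014888→9957703756, (14,6):206070150·13+657206836→3336118786, (14,7):44990231·13+206070150→790943153
@15  (15,4):20313753096·14+26596717056→310989260400, (15,5):9957703756·14+20313753096→159721605680, (15,6):3336118786·14+9957703756→56663366760, (15,7):790943153·14+3336118786→14409322928
@16  (16,5):159721605680·15+310989260400→2706813345600, (16,6):56663366760·15+159721605680→1009672107080, (16,7):14409322928·15+56663366760→272803210680
Read c(16,5) = 2706813345600, c(16,6) = 1009672107080, c(16,7) = 272803210680.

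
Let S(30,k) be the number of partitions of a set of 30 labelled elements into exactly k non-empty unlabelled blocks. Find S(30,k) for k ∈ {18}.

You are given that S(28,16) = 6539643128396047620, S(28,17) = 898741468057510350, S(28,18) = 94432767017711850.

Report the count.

i=29: T(29,17)=6539643128396047620+17·898741468057510350=21818248085373723570 | T(29,18)=898741468057510350+18·94432767017711850=2598531274376323650
i=30: T(30,18)=21818248085373723570+18·2598531274376323650=68591811024147549270
Read S(30,18) = 68591811024147549270.

68591811024147549270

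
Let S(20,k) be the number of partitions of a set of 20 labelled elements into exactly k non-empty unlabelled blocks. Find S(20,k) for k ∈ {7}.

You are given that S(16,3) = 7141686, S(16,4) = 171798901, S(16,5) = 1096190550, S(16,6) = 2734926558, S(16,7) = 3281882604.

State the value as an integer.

11143554045652

[17] T[17,4]:4*171798901+7141686=694337290 · T[17,5]:5*1096190550+171798901=5652751651 · T[17,6]:6*2734926558+1096190550=17505749898 · T[17,7]:7*3281882604+2734926558=25708104786
[18] T[18,5]:5*5652751651+694337290=28958095545 · T[18,6]:6*17505749898+5652751651=110687251039 · T[18,7]:7*25708104786+17505749898=197462483400
[19] T[19,6]:6*110687251039+28958095545=693081601779 · T[19,7]:7*197462483400+110687251039=1492924634839
[20] T[20,7]:7*1492924634839+693081601779=11143554045652
Read S(20,7) = 11143554045652.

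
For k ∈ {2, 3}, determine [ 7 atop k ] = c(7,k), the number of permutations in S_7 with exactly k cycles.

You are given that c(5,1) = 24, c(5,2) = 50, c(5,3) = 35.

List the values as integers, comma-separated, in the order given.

1764, 1624

@6  (6,1):24·5+0→120, (6,2):50·5+24→274, (6,3):35·5+50→225
@7  (7,2):274·6+120→1764, (7,3):225·6+274→1624
Read c(7,2) = 1764, c(7,3) = 1624.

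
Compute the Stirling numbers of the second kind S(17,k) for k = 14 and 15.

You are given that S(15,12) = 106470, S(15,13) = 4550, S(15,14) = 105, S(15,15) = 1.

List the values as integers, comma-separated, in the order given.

249900, 7820

@16  (16,13):4550·13+106470→165620, (16,14):105·14+4550→6020, (16,15):1·15+105→120
@17  (17,14):6020·14+165620→249900, (17,15):120·15+6020→7820
Read S(17,14) = 249900, S(17,15) = 7820.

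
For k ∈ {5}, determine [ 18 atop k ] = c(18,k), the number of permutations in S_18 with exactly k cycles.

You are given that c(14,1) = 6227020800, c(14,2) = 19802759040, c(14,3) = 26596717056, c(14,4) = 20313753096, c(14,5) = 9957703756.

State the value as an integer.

i=15: T(15,2)=6227020800+14·19802759040=283465647360 | T(15,3)=19802759040+14·26596717056=392156797824 | T(15,4)=26596717056+14·20313753096=310989260400 | T(15,5)=20313753096+14·9957703756=159721605680
i=16: T(16,3)=283465647360+15·392156797824=6165817614720 | T(16,4)=392156797824+15·310989260400=5056995703824 | T(16,5)=310989260400+15·159721605680=2706813345600
i=17: T(17,4)=6165817614720+16·5056995703824=87077748875904 | T(17,5)=5056995703824+16·2706813345600=48366009233424
i=18: T(18,5)=87077748875904+17·48366009233424=909299905844112
Read c(18,5) = 909299905844112.

909299905844112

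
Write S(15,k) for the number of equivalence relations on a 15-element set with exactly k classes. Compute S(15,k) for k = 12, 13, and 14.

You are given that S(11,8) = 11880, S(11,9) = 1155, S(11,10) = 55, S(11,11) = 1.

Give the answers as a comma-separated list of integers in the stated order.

106470, 4550, 105

i=12: T(12,9)=11880+9·1155=22275 | T(12,10)=1155+10·55=1705 | T(12,11)=55+11·1=66 | T(12,12)=1+12·0=1
i=13: T(13,10)=22275+10·1705=39325 | T(13,11)=1705+11·66=2431 | T(13,12)=66+12·1=78 | T(13,13)=1+13·0=1
i=14: T(14,11)=39325+11·2431=66066 | T(14,12)=2431+12·78=3367 | T(14,13)=78+13·1=91 | T(14,14)=1+14·0=1
i=15: T(15,12)=66066+12·3367=106470 | T(15,13)=3367+13·91=4550 | T(15,14)=91+14·1=105
Read S(15,12) = 106470, S(15,13) = 4550, S(15,14) = 105.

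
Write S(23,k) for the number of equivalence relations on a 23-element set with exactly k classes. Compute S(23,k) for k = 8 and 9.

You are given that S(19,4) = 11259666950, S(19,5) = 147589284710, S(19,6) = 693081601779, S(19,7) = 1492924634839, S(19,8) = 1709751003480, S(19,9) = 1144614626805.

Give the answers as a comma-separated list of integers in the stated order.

9741955019900400, 12320068811796900

i=20: T(20,5)=11259666950+5·147589284710=749206090500 | T(20,6)=147589284710+6·693081601779=4306078895384 | T(20,7)=693081601779+7·1492924634839=11143554045652 | T(20,8)=1492924634839+8·1709751003480=15170932662679 | T(20,9)=1709751003480+9·1144614626805=12011282644725
i=21: T(21,6)=749206090500+6·4306078895384=26585679462804 | T(21,7)=4306078895384+7·11143554045652=82310957214948 | T(21,8)=11143554045652+8·15170932662679=132511015347084 | T(21,9)=15170932662679+9·12011282644725=123272476465204
i=22: T(22,7)=26585679462804+7·82310957214948=602762379967440 | T(22,8)=82310957214948+8·132511015347084=1142399079991620 | T(22,9)=132511015347084+9·123272476465204=1241963303533920
i=23: T(23,8)=602762379967440+8·1142399079991620=9741955019900400 | T(23,9)=1142399079991620+9·1241963303533920=12320068811796900
Read S(23,8) = 9741955019900400, S(23,9) = 12320068811796900.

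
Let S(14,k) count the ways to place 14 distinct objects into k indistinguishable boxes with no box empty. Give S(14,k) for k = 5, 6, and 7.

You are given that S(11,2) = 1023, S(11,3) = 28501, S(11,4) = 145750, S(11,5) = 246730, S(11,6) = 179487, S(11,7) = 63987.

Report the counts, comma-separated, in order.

40075035, 63436373, 49329280

r12: T_12,3=3×28501+1023=86526; T_12,4=4×145750+28501=611501; T_12,5=5×246730+145750=1379400; T_12,6=6×179487+246730=1323652; T_12,7=7×63987+179487=627396
r13: T_13,4=4×611501+86526=2532530; T_13,5=5×1379400+611501=7508501; T_13,6=6×1323652+1379400=9321312; T_13,7=7×627396+1323652=5715424
r14: T_14,5=5×7508501+2532530=40075035; T_14,6=6×9321312+7508501=63436373; T_14,7=7×5715424+9321312=49329280
Read S(14,5) = 40075035, S(14,6) = 63436373, S(14,7) = 49329280.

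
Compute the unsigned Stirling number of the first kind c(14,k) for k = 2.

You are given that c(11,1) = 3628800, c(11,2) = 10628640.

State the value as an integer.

r12: T_12,1=11×3628800+0=39916800; T_12,2=11×10628640+3628800=120543840
r13: T_13,1=12×39916800+0=479001600; T_13,2=12×120543840+39916800=1486442880
r14: T_14,2=13×1486442880+479001600=19802759040
Read c(14,2) = 19802759040.

19802759040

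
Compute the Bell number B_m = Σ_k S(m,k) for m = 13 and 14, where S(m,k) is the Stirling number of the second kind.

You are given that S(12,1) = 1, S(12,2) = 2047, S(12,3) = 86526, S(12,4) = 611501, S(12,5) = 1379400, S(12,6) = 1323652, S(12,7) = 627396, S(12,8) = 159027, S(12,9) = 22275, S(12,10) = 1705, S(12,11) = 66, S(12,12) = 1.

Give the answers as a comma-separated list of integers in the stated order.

27644437, 190899322

@13  (13,1):1·1+0→1, (13,2):2047·2+1→4095, (13,3):86526·3+2047→261625, (13,4):611501·4+86526→2532530, (13,5):1379400·5+611501→7508501, (13,6):1323652·6+1379400→9321312, (13,7):627396·7+1323652→5715424, (13,8):159027·8+627396→1899612, (13,9):22275·9+159027→359502, (13,10):1705·10+22275→39325, (13,11):66·11+1705→2431, (13,12):1·12+66→78, (13,13):0·13+1→1
@14  (14,1):1·1+0→1, (14,2):4095·2+1→8191, (14,3):261625·3+4095→788970, (14,4):2532530·4+261625→10391745, (14,5):7508501·5+2532530→40075035, (14,6):9321312·6+7508501→63436373, (14,7):5715424·7+9321312→49329280, (14,8):1899612·8+5715424→20912320, (14,9):359502·9+1899612→5135130, (14,10):39325·10+359502→752752, (14,11):2431·11+39325→66066, (14,12):78·12+2431→3367, (14,13):1·13+78→91, (14,14):0·14+1→1
B_13 = ΣS(13,k) = 1+4095+261625+2532530+7508501+9321312+5715424+1899612+359502+39325+2431+78+1 = 27644437
B_14 = ΣS(14,k) = 1+8191+788970+10391745+40075035+63436373+49329280+20912320+5135130+752752+66066+3367+91+1 = 190899322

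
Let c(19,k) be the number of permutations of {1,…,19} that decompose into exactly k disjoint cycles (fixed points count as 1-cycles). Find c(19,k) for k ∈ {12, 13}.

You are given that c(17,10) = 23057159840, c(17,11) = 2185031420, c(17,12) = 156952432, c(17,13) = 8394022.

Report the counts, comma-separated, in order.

row 18: T[18][11]=17·2185031420+23057159840=60202693980  T[18][12]=17·156952432+2185031420=4853222764  T[18][13]=17·8394022+156952432=299650806
row 19: T[19][12]=18·4853222764+60202693980=147560703732  T[19][13]=18·299650806+4853222764=10246937272
Read c(19,12) = 147560703732, c(19,13) = 10246937272.

147560703732, 10246937272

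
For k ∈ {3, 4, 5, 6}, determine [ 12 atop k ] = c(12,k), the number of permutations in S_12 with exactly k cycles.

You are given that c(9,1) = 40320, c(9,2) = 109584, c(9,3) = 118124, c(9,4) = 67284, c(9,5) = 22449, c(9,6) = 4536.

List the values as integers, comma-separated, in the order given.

150917976, 105258076, 45995730, 13339535

i=10: T(10,1)=0+9·40320=362880 | T(10,2)=40320+9·109584=1026576 | T(10,3)=109584+9·118124=1172700 | T(10,4)=118124+9·67284=723680 | T(10,5)=67284+9·22449=269325 | T(10,6)=22449+9·4536=63273
i=11: T(11,2)=362880+10·1026576=10628640 | T(11,3)=1026576+10·1172700=12753576 | T(11,4)=1172700+10·723680=8409500 | T(11,5)=723680+10·269325=3416930 | T(11,6)=269325+10·63273=902055
i=12: T(12,3)=10628640+11·12753576=150917976 | T(12,4)=12753576+11·8409500=105258076 | T(12,5)=8409500+11·3416930=45995730 | T(12,6)=3416930+11·902055=13339535
Read c(12,3) = 150917976, c(12,4) = 105258076, c(12,5) = 45995730, c(12,6) = 13339535.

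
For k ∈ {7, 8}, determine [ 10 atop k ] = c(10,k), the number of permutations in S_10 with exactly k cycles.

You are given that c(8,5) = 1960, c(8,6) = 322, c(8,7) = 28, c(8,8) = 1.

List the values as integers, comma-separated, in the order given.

9450, 870

i=9: T(9,6)=1960+8·322=4536 | T(9,7)=322+8·28=546 | T(9,8)=28+8·1=36
i=10: T(10,7)=4536+9·546=9450 | T(10,8)=546+9·36=870
Read c(10,7) = 9450, c(10,8) = 870.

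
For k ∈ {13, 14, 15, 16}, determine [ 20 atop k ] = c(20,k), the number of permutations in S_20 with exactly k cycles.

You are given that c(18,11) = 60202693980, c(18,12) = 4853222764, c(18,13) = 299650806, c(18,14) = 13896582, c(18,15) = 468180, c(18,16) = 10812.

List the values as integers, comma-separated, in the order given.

r19: T_19,12=18×4853222764+60202693980=147560703732; T_19,13=18×299650806+4853222764=10246937272; T_19,14=18×13896582+299650806=549789282; T_19,15=18×468180+13896582=22323822; T_19,16=18×10812+468180=662796
r20: T_20,13=19×10246937272+147560703732=342252511900; T_20,14=19×549789282+10246937272=20692933630; T_20,15=19×22323822+549789282=973941900; T_20,16=19×662796+22323822=34916946
Read c(20,13) = 342252511900, c(20,14) = 20692933630, c(20,15) = 973941900, c(20,16) = 34916946.

342252511900, 20692933630, 973941900, 34916946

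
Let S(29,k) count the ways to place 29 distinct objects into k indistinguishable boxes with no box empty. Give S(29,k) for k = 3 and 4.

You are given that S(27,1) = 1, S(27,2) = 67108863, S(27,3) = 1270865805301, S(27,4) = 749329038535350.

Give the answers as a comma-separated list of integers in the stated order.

11438127792025, 11998160744311570

row 28: T[28][2]=2·67108863+1=134217727  T[28][3]=3·1270865805301+67108863=3812664524766  T[28][4]=4·749329038535350+1270865805301=2998587019946701
row 29: T[29][3]=3·3812664524766+134217727=11438127792025  T[29][4]=4·2998587019946701+3812664524766=11998160744311570
Read S(29,3) = 11438127792025, S(29,4) = 11998160744311570.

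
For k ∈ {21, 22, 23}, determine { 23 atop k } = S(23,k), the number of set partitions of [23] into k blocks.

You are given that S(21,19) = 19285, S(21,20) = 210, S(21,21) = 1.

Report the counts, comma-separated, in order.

28336, 253, 1

row 22: T[22][20]=20·210+19285=23485  T[22][21]=21·1+210=231  T[22][22]=22·0+1=1
row 23: T[23][21]=21·231+23485=28336  T[23][22]=22·1+231=253  T[23][23]=23·0+1=1
Read S(23,21) = 28336, S(23,22) = 253, S(23,23) = 1.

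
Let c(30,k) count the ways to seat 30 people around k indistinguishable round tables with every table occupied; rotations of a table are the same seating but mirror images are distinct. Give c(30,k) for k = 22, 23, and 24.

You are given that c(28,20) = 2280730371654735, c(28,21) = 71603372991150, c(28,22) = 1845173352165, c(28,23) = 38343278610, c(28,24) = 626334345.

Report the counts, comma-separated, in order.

[29] T[29,21]:28*71603372991150+2280730371654735=4285624815406935 · T[29,22]:28*1845173352165+71603372991150=123268226851770 · T[29,23]:28*38343278610+1845173352165=2918785153245 · T[29,24]:28*626334345+38343278610=55880640270
[30] T[30,22]:29*123268226851770+4285624815406935=7860403394108265 · T[30,23]:29*2918785153245+123268226851770=207912996295875 · T[30,24]:29*55880640270+2918785153245=4539323721075
Read c(30,22) = 7860403394108265, c(30,23) = 207912996295875, c(30,24) = 4539323721075.

7860403394108265, 207912996295875, 4539323721075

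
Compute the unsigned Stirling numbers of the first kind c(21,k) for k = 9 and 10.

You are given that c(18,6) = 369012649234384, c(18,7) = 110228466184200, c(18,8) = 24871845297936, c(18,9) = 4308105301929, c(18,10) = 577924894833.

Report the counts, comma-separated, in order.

63030812099294896, 10142299865511450

row 19: T[19][7]=18·110228466184200+369012649234384=2353125040549984  T[19][8]=18·24871845297936+110228466184200=557921681547048  T[19][9]=18·4308105301929+24871845297936=102417740732658  T[19][10]=18·577924894833+4308105301929=14710753408923
row 20: T[20][8]=19·557921681547048+2353125040549984=12953636989943896  T[20][9]=19·102417740732658+557921681547048=2503858755467550  T[20][10]=19·14710753408923+102417740732658=381922055502195
row 21: T[21][9]=20·2503858755467550+12953636989943896=63030812099294896  T[21][10]=20·381922055502195+2503858755467550=10142299865511450
Read c(21,9) = 63030812099294896, c(21,10) = 10142299865511450.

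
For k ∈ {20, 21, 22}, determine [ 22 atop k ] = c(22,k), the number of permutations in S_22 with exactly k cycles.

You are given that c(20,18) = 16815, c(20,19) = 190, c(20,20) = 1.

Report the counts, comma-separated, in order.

row 21: T[21][19]=20·190+16815=20615  T[21][20]=20·1+190=210  T[21][21]=20·0+1=1
row 22: T[22][20]=21·210+20615=25025  T[22][21]=21·1+210=231  T[22][22]=21·0+1=1
Read c(22,20) = 25025, c(22,21) = 231, c(22,22) = 1.

25025, 231, 1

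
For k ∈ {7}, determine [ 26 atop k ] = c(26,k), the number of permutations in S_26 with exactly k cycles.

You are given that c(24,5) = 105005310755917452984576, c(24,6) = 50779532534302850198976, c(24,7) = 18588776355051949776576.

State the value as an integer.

13746468217967926978680000

i=25: T(25,6)=105005310755917452984576+24·50779532534302850198976=1323714091579185857760000 | T(25,7)=50779532534302850198976+24·18588776355051949776576=496910165055549644836800
i=26: T(26,7)=1323714091579185857760000+25·496910165055549644836800=13746468217967926978680000
Read c(26,7) = 13746468217967926978680000.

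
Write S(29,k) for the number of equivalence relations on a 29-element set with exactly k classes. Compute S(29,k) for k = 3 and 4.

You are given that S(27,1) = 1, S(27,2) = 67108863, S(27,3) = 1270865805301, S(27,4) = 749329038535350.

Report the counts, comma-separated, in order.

r28: T_28,2=2×67108863+1=134217727; T_28,3=3×1270865805301+67108863=3812664524766; T_28,4=4×749329038535350+1270865805301=2998587019946701
r29: T_29,3=3×3812664524766+134217727=11438127792025; T_29,4=4×2998587019946701+3812664524766=11998160744311570
Read S(29,3) = 11438127792025, S(29,4) = 11998160744311570.

11438127792025, 11998160744311570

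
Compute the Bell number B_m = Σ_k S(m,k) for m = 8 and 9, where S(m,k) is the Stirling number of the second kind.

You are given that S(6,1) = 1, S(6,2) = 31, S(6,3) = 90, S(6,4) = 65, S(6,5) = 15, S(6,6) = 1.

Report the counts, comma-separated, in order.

i=7: T(7,1)=0+1·1=1 | T(7,2)=1+2·31=63 | T(7,3)=31+3·90=301 | T(7,4)=90+4·65=350 | T(7,5)=65+5·15=140 | T(7,6)=15+6·1=21 | T(7,7)=1+7·0=1
i=8: T(8,1)=0+1·1=1 | T(8,2)=1+2·63=127 | T(8,3)=63+3·301=966 | T(8,4)=301+4·350=1701 | T(8,5)=350+5·140=1050 | T(8,6)=140+6·21=266 | T(8,7)=21+7·1=28 | T(8,8)=1+8·0=1
i=9: T(9,1)=0+1·1=1 | T(9,2)=1+2·127=255 | T(9,3)=127+3·966=3025 | T(9,4)=966+4·1701=7770 | T(9,5)=1701+5·1050=6951 | T(9,6)=1050+6·266=2646 | T(9,7)=266+7·28=462 | T(9,8)=28+8·1=36 | T(9,9)=1+9·0=1
B_8 = ΣS(8,k) = 1+127+966+1701+1050+266+28+1 = 4140
B_9 = ΣS(9,k) = 1+255+3025+7770+6951+2646+462+36+1 = 21147

4140, 21147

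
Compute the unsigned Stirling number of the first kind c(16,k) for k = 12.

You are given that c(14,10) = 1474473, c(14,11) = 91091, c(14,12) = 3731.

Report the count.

i=15: T(15,11)=1474473+14·91091=2749747 | T(15,12)=91091+14·3731=143325
i=16: T(16,12)=2749747+15·143325=4899622
Read c(16,12) = 4899622.

4899622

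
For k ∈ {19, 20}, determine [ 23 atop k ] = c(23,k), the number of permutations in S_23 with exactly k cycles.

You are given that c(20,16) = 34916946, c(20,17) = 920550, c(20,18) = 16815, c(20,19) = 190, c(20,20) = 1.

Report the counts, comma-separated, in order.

[21] T[21,17]:20*920550+34916946=53327946 · T[21,18]:20*16815+920550=1256850 · T[21,19]:20*190+16815=20615 · T[21,20]:20*1+190=210
[22] T[22,18]:21*1256850+53327946=79721796 · T[22,19]:21*20615+1256850=1689765 · T[22,20]:21*210+20615=25025
[23] T[23,19]:22*1689765+79721796=116896626 · T[23,20]:22*25025+1689765=2240315
Read c(23,19) = 116896626, c(23,20) = 2240315.

116896626, 2240315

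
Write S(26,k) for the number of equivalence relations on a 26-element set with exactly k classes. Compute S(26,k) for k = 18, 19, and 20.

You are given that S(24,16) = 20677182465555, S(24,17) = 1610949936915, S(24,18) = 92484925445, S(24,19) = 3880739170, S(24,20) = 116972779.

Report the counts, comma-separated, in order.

107025546101760, 6433839018750, 290622864675

@25  (25,17):1610949936915·17+20677182465555→48063331393110, (25,18):92484925445·18+1610949936915→3275678594925, (25,19):3880739170·19+92484925445→166218969675, (25,20):116972779·20+3880739170→6220194750
@26  (26,18):3275678594925·18+48063331393110→107025546101760, (26,19):166218969675·19+3275678594925→6433839018750, (26,20):6220194750·20+166218969675→290622864675
Read S(26,18) = 107025546101760, S(26,19) = 6433839018750, S(26,20) = 290622864675.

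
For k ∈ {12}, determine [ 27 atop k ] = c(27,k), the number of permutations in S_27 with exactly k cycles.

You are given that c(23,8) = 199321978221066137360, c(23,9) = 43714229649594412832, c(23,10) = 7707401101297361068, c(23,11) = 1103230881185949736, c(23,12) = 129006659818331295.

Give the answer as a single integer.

row 24: T[24][9]=23·43714229649594412832+199321978221066137360=1204749260161737632496  T[24][10]=23·7707401101297361068+43714229649594412832=220984454979433717396  T[24][11]=23·1103230881185949736+7707401101297361068=33081711368574204996  T[24][12]=23·129006659818331295+1103230881185949736=4070384057007569521
row 25: T[25][10]=24·220984454979433717396+1204749260161737632496=6508376179668146850000  T[25][11]=24·33081711368574204996+220984454979433717396=1014945527825214637300  T[25][12]=24·4070384057007569521+33081711368574204996=130770928736755873500
row 26: T[26][11]=25·1014945527825214637300+6508376179668146850000=31882014375298512782500  T[26][12]=25·130770928736755873500+1014945527825214637300=4284218746244111474800
row 27: T[27][12]=26·4284218746244111474800+31882014375298512782500=143271701777645411127300
Read c(27,12) = 143271701777645411127300.

143271701777645411127300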